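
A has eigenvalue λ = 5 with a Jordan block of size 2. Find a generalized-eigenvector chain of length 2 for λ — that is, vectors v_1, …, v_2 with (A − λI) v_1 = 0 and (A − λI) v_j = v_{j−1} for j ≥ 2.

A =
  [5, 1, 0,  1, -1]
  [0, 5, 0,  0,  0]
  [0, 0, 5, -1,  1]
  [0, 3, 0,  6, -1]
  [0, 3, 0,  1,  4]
A Jordan chain for λ = 5 of length 2:
v_1 = (1, 0, 0, 3, 3)ᵀ
v_2 = (0, 1, 0, 0, 0)ᵀ

Let N = A − (5)·I. We want v_2 with N^2 v_2 = 0 but N^1 v_2 ≠ 0; then v_{j-1} := N · v_j for j = 2, …, 2.

Pick v_2 = (0, 1, 0, 0, 0)ᵀ.
Then v_1 = N · v_2 = (1, 0, 0, 3, 3)ᵀ.

Sanity check: (A − (5)·I) v_1 = (0, 0, 0, 0, 0)ᵀ = 0. ✓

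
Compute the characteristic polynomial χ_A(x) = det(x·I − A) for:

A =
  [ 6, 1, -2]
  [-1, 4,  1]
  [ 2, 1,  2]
x^3 - 12*x^2 + 48*x - 64

Expanding det(x·I − A) (e.g. by cofactor expansion or by noting that A is similar to its Jordan form J, which has the same characteristic polynomial as A) gives
  χ_A(x) = x^3 - 12*x^2 + 48*x - 64
which factors as (x - 4)^3. The eigenvalues (with algebraic multiplicities) are λ = 4 with multiplicity 3.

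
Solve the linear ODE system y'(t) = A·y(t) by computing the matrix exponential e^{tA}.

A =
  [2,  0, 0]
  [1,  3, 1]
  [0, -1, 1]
e^{tA} =
  [exp(2*t), 0, 0]
  [t^2*exp(2*t)/2 + t*exp(2*t), t*exp(2*t) + exp(2*t), t*exp(2*t)]
  [-t^2*exp(2*t)/2, -t*exp(2*t), -t*exp(2*t) + exp(2*t)]

Strategy: write A = P · J · P⁻¹ where J is a Jordan canonical form, so e^{tA} = P · e^{tJ} · P⁻¹, and e^{tJ} can be computed block-by-block.

A has Jordan form
J =
  [2, 1, 0]
  [0, 2, 1]
  [0, 0, 2]
(up to reordering of blocks).

Per-block formulas:
  For a 3×3 Jordan block J_3(2): exp(t · J_3(2)) = e^(2t)·(I + t·N + (t^2/2)·N^2), where N is the 3×3 nilpotent shift.

After assembling e^{tJ} and conjugating by P, we get:

e^{tA} =
  [exp(2*t), 0, 0]
  [t^2*exp(2*t)/2 + t*exp(2*t), t*exp(2*t) + exp(2*t), t*exp(2*t)]
  [-t^2*exp(2*t)/2, -t*exp(2*t), -t*exp(2*t) + exp(2*t)]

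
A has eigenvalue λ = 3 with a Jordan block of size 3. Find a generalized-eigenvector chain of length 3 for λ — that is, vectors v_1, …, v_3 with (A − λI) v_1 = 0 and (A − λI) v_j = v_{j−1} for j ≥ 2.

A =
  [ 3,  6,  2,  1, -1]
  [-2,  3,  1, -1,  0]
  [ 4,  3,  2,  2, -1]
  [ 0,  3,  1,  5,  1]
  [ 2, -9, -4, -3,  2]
A Jordan chain for λ = 3 of length 3:
v_1 = (-6, 4, -12, 0, 0)ᵀ
v_2 = (0, -2, 4, 0, 2)ᵀ
v_3 = (1, 0, 0, 0, 0)ᵀ

Let N = A − (3)·I. We want v_3 with N^3 v_3 = 0 but N^2 v_3 ≠ 0; then v_{j-1} := N · v_j for j = 3, …, 2.

Pick v_3 = (1, 0, 0, 0, 0)ᵀ.
Then v_2 = N · v_3 = (0, -2, 4, 0, 2)ᵀ.
Then v_1 = N · v_2 = (-6, 4, -12, 0, 0)ᵀ.

Sanity check: (A − (3)·I) v_1 = (0, 0, 0, 0, 0)ᵀ = 0. ✓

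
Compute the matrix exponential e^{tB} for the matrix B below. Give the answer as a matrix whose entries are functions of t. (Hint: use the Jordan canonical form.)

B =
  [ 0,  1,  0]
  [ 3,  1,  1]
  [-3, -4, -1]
e^{tB} =
  [3*t^2/2 + 1, t^2/2 + t, t^2/2]
  [3*t, t + 1, t]
  [-9*t^2/2 - 3*t, -3*t^2/2 - 4*t, -3*t^2/2 - t + 1]

Strategy: write B = P · J · P⁻¹ where J is a Jordan canonical form, so e^{tB} = P · e^{tJ} · P⁻¹, and e^{tJ} can be computed block-by-block.

B has Jordan form
J =
  [0, 1, 0]
  [0, 0, 1]
  [0, 0, 0]
(up to reordering of blocks).

Per-block formulas:
  For a 3×3 Jordan block J_3(0): exp(t · J_3(0)) = e^(0t)·(I + t·N + (t^2/2)·N^2), where N is the 3×3 nilpotent shift.

After assembling e^{tJ} and conjugating by P, we get:

e^{tB} =
  [3*t^2/2 + 1, t^2/2 + t, t^2/2]
  [3*t, t + 1, t]
  [-9*t^2/2 - 3*t, -3*t^2/2 - 4*t, -3*t^2/2 - t + 1]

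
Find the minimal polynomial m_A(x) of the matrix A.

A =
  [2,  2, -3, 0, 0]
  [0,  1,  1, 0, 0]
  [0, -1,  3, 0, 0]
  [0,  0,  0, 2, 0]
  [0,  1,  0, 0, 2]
x^3 - 6*x^2 + 12*x - 8

The characteristic polynomial is χ_A(x) = (x - 2)^5, so the eigenvalues are known. The minimal polynomial is
  m_A(x) = Π_λ (x − λ)^{k_λ}
where k_λ is the size of the *largest* Jordan block for λ (equivalently, the smallest k with (A − λI)^k v = 0 for every generalised eigenvector v of λ).

  λ = 2: largest Jordan block has size 3, contributing (x − 2)^3

So m_A(x) = (x - 2)^3 = x^3 - 6*x^2 + 12*x - 8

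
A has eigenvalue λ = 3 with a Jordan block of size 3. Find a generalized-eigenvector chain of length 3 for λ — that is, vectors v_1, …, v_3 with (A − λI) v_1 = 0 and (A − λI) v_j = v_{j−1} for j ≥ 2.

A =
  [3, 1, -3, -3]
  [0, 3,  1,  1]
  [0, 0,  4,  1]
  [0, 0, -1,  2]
A Jordan chain for λ = 3 of length 3:
v_1 = (1, 0, 0, 0)ᵀ
v_2 = (-3, 1, 1, -1)ᵀ
v_3 = (0, 0, 1, 0)ᵀ

Let N = A − (3)·I. We want v_3 with N^3 v_3 = 0 but N^2 v_3 ≠ 0; then v_{j-1} := N · v_j for j = 3, …, 2.

Pick v_3 = (0, 0, 1, 0)ᵀ.
Then v_2 = N · v_3 = (-3, 1, 1, -1)ᵀ.
Then v_1 = N · v_2 = (1, 0, 0, 0)ᵀ.

Sanity check: (A − (3)·I) v_1 = (0, 0, 0, 0)ᵀ = 0. ✓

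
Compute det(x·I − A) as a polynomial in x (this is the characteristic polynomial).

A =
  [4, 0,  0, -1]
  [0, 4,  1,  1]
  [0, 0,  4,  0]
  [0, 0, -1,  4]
x^4 - 16*x^3 + 96*x^2 - 256*x + 256

Expanding det(x·I − A) (e.g. by cofactor expansion or by noting that A is similar to its Jordan form J, which has the same characteristic polynomial as A) gives
  χ_A(x) = x^4 - 16*x^3 + 96*x^2 - 256*x + 256
which factors as (x - 4)^4. The eigenvalues (with algebraic multiplicities) are λ = 4 with multiplicity 4.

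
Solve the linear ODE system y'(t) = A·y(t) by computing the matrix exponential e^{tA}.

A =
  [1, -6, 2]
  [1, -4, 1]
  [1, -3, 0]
e^{tA} =
  [2*t*exp(-t) + exp(-t), -6*t*exp(-t), 2*t*exp(-t)]
  [t*exp(-t), -3*t*exp(-t) + exp(-t), t*exp(-t)]
  [t*exp(-t), -3*t*exp(-t), t*exp(-t) + exp(-t)]

Strategy: write A = P · J · P⁻¹ where J is a Jordan canonical form, so e^{tA} = P · e^{tJ} · P⁻¹, and e^{tJ} can be computed block-by-block.

A has Jordan form
J =
  [-1,  1,  0]
  [ 0, -1,  0]
  [ 0,  0, -1]
(up to reordering of blocks).

Per-block formulas:
  For a 1×1 block at λ = -1: exp(t · [-1]) = [e^(-1t)].
  For a 2×2 Jordan block J_2(-1): exp(t · J_2(-1)) = e^(-1t)·(I + t·N), where N is the 2×2 nilpotent shift.

After assembling e^{tJ} and conjugating by P, we get:

e^{tA} =
  [2*t*exp(-t) + exp(-t), -6*t*exp(-t), 2*t*exp(-t)]
  [t*exp(-t), -3*t*exp(-t) + exp(-t), t*exp(-t)]
  [t*exp(-t), -3*t*exp(-t), t*exp(-t) + exp(-t)]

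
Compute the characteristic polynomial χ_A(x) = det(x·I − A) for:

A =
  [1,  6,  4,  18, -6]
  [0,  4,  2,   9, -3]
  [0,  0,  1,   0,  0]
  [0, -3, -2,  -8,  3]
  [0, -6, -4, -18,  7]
x^5 - 5*x^4 + 10*x^3 - 10*x^2 + 5*x - 1

Expanding det(x·I − A) (e.g. by cofactor expansion or by noting that A is similar to its Jordan form J, which has the same characteristic polynomial as A) gives
  χ_A(x) = x^5 - 5*x^4 + 10*x^3 - 10*x^2 + 5*x - 1
which factors as (x - 1)^5. The eigenvalues (with algebraic multiplicities) are λ = 1 with multiplicity 5.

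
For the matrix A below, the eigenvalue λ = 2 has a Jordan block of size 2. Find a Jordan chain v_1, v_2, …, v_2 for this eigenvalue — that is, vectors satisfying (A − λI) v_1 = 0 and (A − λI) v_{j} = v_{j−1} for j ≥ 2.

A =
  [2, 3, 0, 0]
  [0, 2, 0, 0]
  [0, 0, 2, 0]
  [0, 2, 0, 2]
A Jordan chain for λ = 2 of length 2:
v_1 = (3, 0, 0, 2)ᵀ
v_2 = (0, 1, 0, 0)ᵀ

Let N = A − (2)·I. We want v_2 with N^2 v_2 = 0 but N^1 v_2 ≠ 0; then v_{j-1} := N · v_j for j = 2, …, 2.

Pick v_2 = (0, 1, 0, 0)ᵀ.
Then v_1 = N · v_2 = (3, 0, 0, 2)ᵀ.

Sanity check: (A − (2)·I) v_1 = (0, 0, 0, 0)ᵀ = 0. ✓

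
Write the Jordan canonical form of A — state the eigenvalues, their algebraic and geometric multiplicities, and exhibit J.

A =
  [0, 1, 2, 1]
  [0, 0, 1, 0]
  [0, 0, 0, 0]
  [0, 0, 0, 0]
J_3(0) ⊕ J_1(0)

The characteristic polynomial is
  det(x·I − A) = x^4

Eigenvalues and multiplicities (the geometric multiplicity of λ is n − rank(A − λI), which equals the number of Jordan blocks for λ):
  λ = 0: algebraic multiplicity = 4, geometric multiplicity = 2

Determining the block sizes for each eigenvalue:
  λ = 0: with am = 4 and gm = 2, the partition is not yet determined (e.g. several partitions of 4 into 2 parts exist). Let N = A − (0)·I. Computing rank(N^1) = 2, rank(N^2) = 1, rank(N^3) = 0; the number of blocks of size ≥ j is rank(N^{j−1}) − rank(N^j), giving [2, 1, 1]. So we have 1 block(s) of size 3, 1 block(s) of size 1 → block sizes [3, 1]

Assembling the blocks gives a Jordan form
J =
  [0, 1, 0, 0]
  [0, 0, 1, 0]
  [0, 0, 0, 0]
  [0, 0, 0, 0]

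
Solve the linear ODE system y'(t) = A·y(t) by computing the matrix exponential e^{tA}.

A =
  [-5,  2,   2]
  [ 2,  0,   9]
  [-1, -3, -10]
e^{tA} =
  [t^2*exp(-5*t) + exp(-5*t), 2*t^2*exp(-5*t) + 2*t*exp(-5*t), 4*t^2*exp(-5*t) + 2*t*exp(-5*t)]
  [t^2*exp(-5*t)/2 + 2*t*exp(-5*t), t^2*exp(-5*t) + 5*t*exp(-5*t) + exp(-5*t), 2*t^2*exp(-5*t) + 9*t*exp(-5*t)]
  [-t^2*exp(-5*t)/2 - t*exp(-5*t), -t^2*exp(-5*t) - 3*t*exp(-5*t), -2*t^2*exp(-5*t) - 5*t*exp(-5*t) + exp(-5*t)]

Strategy: write A = P · J · P⁻¹ where J is a Jordan canonical form, so e^{tA} = P · e^{tJ} · P⁻¹, and e^{tJ} can be computed block-by-block.

A has Jordan form
J =
  [-5,  1,  0]
  [ 0, -5,  1]
  [ 0,  0, -5]
(up to reordering of blocks).

Per-block formulas:
  For a 3×3 Jordan block J_3(-5): exp(t · J_3(-5)) = e^(-5t)·(I + t·N + (t^2/2)·N^2), where N is the 3×3 nilpotent shift.

After assembling e^{tJ} and conjugating by P, we get:

e^{tA} =
  [t^2*exp(-5*t) + exp(-5*t), 2*t^2*exp(-5*t) + 2*t*exp(-5*t), 4*t^2*exp(-5*t) + 2*t*exp(-5*t)]
  [t^2*exp(-5*t)/2 + 2*t*exp(-5*t), t^2*exp(-5*t) + 5*t*exp(-5*t) + exp(-5*t), 2*t^2*exp(-5*t) + 9*t*exp(-5*t)]
  [-t^2*exp(-5*t)/2 - t*exp(-5*t), -t^2*exp(-5*t) - 3*t*exp(-5*t), -2*t^2*exp(-5*t) - 5*t*exp(-5*t) + exp(-5*t)]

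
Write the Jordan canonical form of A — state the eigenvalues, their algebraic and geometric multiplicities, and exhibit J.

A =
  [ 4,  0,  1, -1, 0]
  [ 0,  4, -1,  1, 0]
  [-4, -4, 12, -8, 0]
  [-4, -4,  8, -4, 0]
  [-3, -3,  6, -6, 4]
J_2(4) ⊕ J_2(4) ⊕ J_1(4)

The characteristic polynomial is
  det(x·I − A) = x^5 - 20*x^4 + 160*x^3 - 640*x^2 + 1280*x - 1024 = (x - 4)^5

Eigenvalues and multiplicities (the geometric multiplicity of λ is n − rank(A − λI), which equals the number of Jordan blocks for λ):
  λ = 4: algebraic multiplicity = 5, geometric multiplicity = 3

Determining the block sizes for each eigenvalue:
  λ = 4: with am = 5 and gm = 3, the partition is not yet determined (e.g. several partitions of 5 into 3 parts exist). Let N = A − (4)·I. Computing rank(N^1) = 2, rank(N^2) = 0; the number of blocks of size ≥ j is rank(N^{j−1}) − rank(N^j), giving [3, 2]. So we have 2 block(s) of size 2, 1 block(s) of size 1 → block sizes [2, 2, 1]

Assembling the blocks gives a Jordan form
J =
  [4, 1, 0, 0, 0]
  [0, 4, 0, 0, 0]
  [0, 0, 4, 1, 0]
  [0, 0, 0, 4, 0]
  [0, 0, 0, 0, 4]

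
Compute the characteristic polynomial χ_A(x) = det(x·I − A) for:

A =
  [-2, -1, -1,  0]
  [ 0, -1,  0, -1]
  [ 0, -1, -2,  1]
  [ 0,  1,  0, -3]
x^4 + 8*x^3 + 24*x^2 + 32*x + 16

Expanding det(x·I − A) (e.g. by cofactor expansion or by noting that A is similar to its Jordan form J, which has the same characteristic polynomial as A) gives
  χ_A(x) = x^4 + 8*x^3 + 24*x^2 + 32*x + 16
which factors as (x + 2)^4. The eigenvalues (with algebraic multiplicities) are λ = -2 with multiplicity 4.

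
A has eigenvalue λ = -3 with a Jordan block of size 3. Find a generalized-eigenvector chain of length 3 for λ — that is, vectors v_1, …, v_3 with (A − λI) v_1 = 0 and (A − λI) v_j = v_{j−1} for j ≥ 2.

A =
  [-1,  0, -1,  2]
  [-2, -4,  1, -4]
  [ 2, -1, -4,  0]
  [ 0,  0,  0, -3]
A Jordan chain for λ = -3 of length 3:
v_1 = (2, 0, 4, 0)ᵀ
v_2 = (2, -2, 2, 0)ᵀ
v_3 = (1, 0, 0, 0)ᵀ

Let N = A − (-3)·I. We want v_3 with N^3 v_3 = 0 but N^2 v_3 ≠ 0; then v_{j-1} := N · v_j for j = 3, …, 2.

Pick v_3 = (1, 0, 0, 0)ᵀ.
Then v_2 = N · v_3 = (2, -2, 2, 0)ᵀ.
Then v_1 = N · v_2 = (2, 0, 4, 0)ᵀ.

Sanity check: (A − (-3)·I) v_1 = (0, 0, 0, 0)ᵀ = 0. ✓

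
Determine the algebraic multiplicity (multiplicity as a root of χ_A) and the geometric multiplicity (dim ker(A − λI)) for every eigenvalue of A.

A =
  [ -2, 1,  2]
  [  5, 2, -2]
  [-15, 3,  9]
λ = 3: alg = 3, geom = 2

Step 1 — factor the characteristic polynomial to read off the algebraic multiplicities:
  χ_A(x) = (x - 3)^3

Step 2 — compute geometric multiplicities via the rank-nullity identity g(λ) = n − rank(A − λI):
  rank(A − (3)·I) = 1, so dim ker(A − (3)·I) = n − 1 = 2

Summary:
  λ = 3: algebraic multiplicity = 3, geometric multiplicity = 2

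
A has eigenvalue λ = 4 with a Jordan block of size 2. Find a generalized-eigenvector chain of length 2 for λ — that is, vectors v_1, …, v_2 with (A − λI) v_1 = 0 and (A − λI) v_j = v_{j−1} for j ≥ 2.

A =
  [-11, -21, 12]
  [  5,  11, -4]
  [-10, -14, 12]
A Jordan chain for λ = 4 of length 2:
v_1 = (-15, 5, -10)ᵀ
v_2 = (1, 0, 0)ᵀ

Let N = A − (4)·I. We want v_2 with N^2 v_2 = 0 but N^1 v_2 ≠ 0; then v_{j-1} := N · v_j for j = 2, …, 2.

Pick v_2 = (1, 0, 0)ᵀ.
Then v_1 = N · v_2 = (-15, 5, -10)ᵀ.

Sanity check: (A − (4)·I) v_1 = (0, 0, 0)ᵀ = 0. ✓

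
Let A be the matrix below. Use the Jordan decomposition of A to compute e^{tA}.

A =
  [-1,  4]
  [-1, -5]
e^{tA} =
  [2*t*exp(-3*t) + exp(-3*t), 4*t*exp(-3*t)]
  [-t*exp(-3*t), -2*t*exp(-3*t) + exp(-3*t)]

Strategy: write A = P · J · P⁻¹ where J is a Jordan canonical form, so e^{tA} = P · e^{tJ} · P⁻¹, and e^{tJ} can be computed block-by-block.

A has Jordan form
J =
  [-3,  1]
  [ 0, -3]
(up to reordering of blocks).

Per-block formulas:
  For a 2×2 Jordan block J_2(-3): exp(t · J_2(-3)) = e^(-3t)·(I + t·N), where N is the 2×2 nilpotent shift.

After assembling e^{tJ} and conjugating by P, we get:

e^{tA} =
  [2*t*exp(-3*t) + exp(-3*t), 4*t*exp(-3*t)]
  [-t*exp(-3*t), -2*t*exp(-3*t) + exp(-3*t)]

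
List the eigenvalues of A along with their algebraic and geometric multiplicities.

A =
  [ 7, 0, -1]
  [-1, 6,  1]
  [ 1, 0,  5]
λ = 6: alg = 3, geom = 2

Step 1 — factor the characteristic polynomial to read off the algebraic multiplicities:
  χ_A(x) = (x - 6)^3

Step 2 — compute geometric multiplicities via the rank-nullity identity g(λ) = n − rank(A − λI):
  rank(A − (6)·I) = 1, so dim ker(A − (6)·I) = n − 1 = 2

Summary:
  λ = 6: algebraic multiplicity = 3, geometric multiplicity = 2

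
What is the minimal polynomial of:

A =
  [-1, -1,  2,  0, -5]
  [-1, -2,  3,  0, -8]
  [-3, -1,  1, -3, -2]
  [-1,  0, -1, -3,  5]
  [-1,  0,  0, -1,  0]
x^3 + 3*x^2 + 3*x + 1

The characteristic polynomial is χ_A(x) = (x + 1)^5, so the eigenvalues are known. The minimal polynomial is
  m_A(x) = Π_λ (x − λ)^{k_λ}
where k_λ is the size of the *largest* Jordan block for λ (equivalently, the smallest k with (A − λI)^k v = 0 for every generalised eigenvector v of λ).

  λ = -1: largest Jordan block has size 3, contributing (x + 1)^3

So m_A(x) = (x + 1)^3 = x^3 + 3*x^2 + 3*x + 1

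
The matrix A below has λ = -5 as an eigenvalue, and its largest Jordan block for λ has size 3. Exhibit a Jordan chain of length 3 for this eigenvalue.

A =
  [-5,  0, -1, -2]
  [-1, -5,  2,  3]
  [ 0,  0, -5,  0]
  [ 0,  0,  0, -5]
A Jordan chain for λ = -5 of length 3:
v_1 = (0, 1, 0, 0)ᵀ
v_2 = (-1, 2, 0, 0)ᵀ
v_3 = (0, 0, 1, 0)ᵀ

Let N = A − (-5)·I. We want v_3 with N^3 v_3 = 0 but N^2 v_3 ≠ 0; then v_{j-1} := N · v_j for j = 3, …, 2.

Pick v_3 = (0, 0, 1, 0)ᵀ.
Then v_2 = N · v_3 = (-1, 2, 0, 0)ᵀ.
Then v_1 = N · v_2 = (0, 1, 0, 0)ᵀ.

Sanity check: (A − (-5)·I) v_1 = (0, 0, 0, 0)ᵀ = 0. ✓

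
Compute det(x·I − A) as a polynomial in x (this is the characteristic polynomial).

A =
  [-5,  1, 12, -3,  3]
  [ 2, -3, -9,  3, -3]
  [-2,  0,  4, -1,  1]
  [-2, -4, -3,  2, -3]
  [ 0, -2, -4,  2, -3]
x^5 + 5*x^4 + 10*x^3 + 10*x^2 + 5*x + 1

Expanding det(x·I − A) (e.g. by cofactor expansion or by noting that A is similar to its Jordan form J, which has the same characteristic polynomial as A) gives
  χ_A(x) = x^5 + 5*x^4 + 10*x^3 + 10*x^2 + 5*x + 1
which factors as (x + 1)^5. The eigenvalues (with algebraic multiplicities) are λ = -1 with multiplicity 5.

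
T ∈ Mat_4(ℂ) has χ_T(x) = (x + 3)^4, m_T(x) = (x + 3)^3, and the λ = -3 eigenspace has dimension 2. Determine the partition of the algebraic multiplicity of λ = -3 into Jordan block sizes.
Block sizes for λ = -3: [3, 1]

Step 1 — from the characteristic polynomial, algebraic multiplicity of λ = -3 is 4. From dim ker(T − (-3)·I) = 2, there are exactly 2 Jordan blocks for λ = -3.
Step 2 — from the minimal polynomial, the factor (x + 3)^3 tells us the largest block for λ = -3 has size 3.
Step 3 — with total size 4, 2 blocks, and largest block 3, the block sizes (in nonincreasing order) are [3, 1].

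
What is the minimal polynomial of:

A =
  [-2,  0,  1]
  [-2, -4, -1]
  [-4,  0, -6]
x^2 + 8*x + 16

The characteristic polynomial is χ_A(x) = (x + 4)^3, so the eigenvalues are known. The minimal polynomial is
  m_A(x) = Π_λ (x − λ)^{k_λ}
where k_λ is the size of the *largest* Jordan block for λ (equivalently, the smallest k with (A − λI)^k v = 0 for every generalised eigenvector v of λ).

  λ = -4: largest Jordan block has size 2, contributing (x + 4)^2

So m_A(x) = (x + 4)^2 = x^2 + 8*x + 16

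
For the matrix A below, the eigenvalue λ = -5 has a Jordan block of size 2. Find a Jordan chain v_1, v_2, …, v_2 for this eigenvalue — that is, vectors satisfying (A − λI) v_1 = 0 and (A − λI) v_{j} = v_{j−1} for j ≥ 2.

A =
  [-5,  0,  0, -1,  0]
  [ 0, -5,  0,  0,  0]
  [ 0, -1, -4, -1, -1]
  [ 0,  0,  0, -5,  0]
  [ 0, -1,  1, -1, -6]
A Jordan chain for λ = -5 of length 2:
v_1 = (0, 0, -1, 0, -1)ᵀ
v_2 = (0, 1, 0, 0, 0)ᵀ

Let N = A − (-5)·I. We want v_2 with N^2 v_2 = 0 but N^1 v_2 ≠ 0; then v_{j-1} := N · v_j for j = 2, …, 2.

Pick v_2 = (0, 1, 0, 0, 0)ᵀ.
Then v_1 = N · v_2 = (0, 0, -1, 0, -1)ᵀ.

Sanity check: (A − (-5)·I) v_1 = (0, 0, 0, 0, 0)ᵀ = 0. ✓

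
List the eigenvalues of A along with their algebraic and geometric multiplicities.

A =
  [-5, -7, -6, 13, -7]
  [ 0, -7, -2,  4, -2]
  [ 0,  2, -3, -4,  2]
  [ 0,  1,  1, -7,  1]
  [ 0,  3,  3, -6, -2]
λ = -5: alg = 4, geom = 3; λ = -4: alg = 1, geom = 1

Step 1 — factor the characteristic polynomial to read off the algebraic multiplicities:
  χ_A(x) = (x + 4)*(x + 5)^4

Step 2 — compute geometric multiplicities via the rank-nullity identity g(λ) = n − rank(A − λI):
  rank(A − (-5)·I) = 2, so dim ker(A − (-5)·I) = n − 2 = 3
  rank(A − (-4)·I) = 4, so dim ker(A − (-4)·I) = n − 4 = 1

Summary:
  λ = -5: algebraic multiplicity = 4, geometric multiplicity = 3
  λ = -4: algebraic multiplicity = 1, geometric multiplicity = 1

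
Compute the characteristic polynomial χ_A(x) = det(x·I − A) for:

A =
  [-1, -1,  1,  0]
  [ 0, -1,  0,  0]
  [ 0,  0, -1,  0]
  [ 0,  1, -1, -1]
x^4 + 4*x^3 + 6*x^2 + 4*x + 1

Expanding det(x·I − A) (e.g. by cofactor expansion or by noting that A is similar to its Jordan form J, which has the same characteristic polynomial as A) gives
  χ_A(x) = x^4 + 4*x^3 + 6*x^2 + 4*x + 1
which factors as (x + 1)^4. The eigenvalues (with algebraic multiplicities) are λ = -1 with multiplicity 4.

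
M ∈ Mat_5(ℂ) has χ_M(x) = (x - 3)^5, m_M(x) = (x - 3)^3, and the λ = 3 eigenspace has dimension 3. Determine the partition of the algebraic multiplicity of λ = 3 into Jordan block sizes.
Block sizes for λ = 3: [3, 1, 1]

Step 1 — from the characteristic polynomial, algebraic multiplicity of λ = 3 is 5. From dim ker(M − (3)·I) = 3, there are exactly 3 Jordan blocks for λ = 3.
Step 2 — from the minimal polynomial, the factor (x − 3)^3 tells us the largest block for λ = 3 has size 3.
Step 3 — with total size 5, 3 blocks, and largest block 3, the block sizes (in nonincreasing order) are [3, 1, 1].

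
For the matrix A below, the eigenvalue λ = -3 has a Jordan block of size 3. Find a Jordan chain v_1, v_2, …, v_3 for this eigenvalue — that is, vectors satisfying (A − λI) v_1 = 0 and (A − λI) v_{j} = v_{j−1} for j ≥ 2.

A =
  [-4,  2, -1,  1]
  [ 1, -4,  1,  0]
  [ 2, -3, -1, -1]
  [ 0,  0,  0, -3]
A Jordan chain for λ = -3 of length 3:
v_1 = (1, 0, -1, 0)ᵀ
v_2 = (-1, 1, 2, 0)ᵀ
v_3 = (1, 0, 0, 0)ᵀ

Let N = A − (-3)·I. We want v_3 with N^3 v_3 = 0 but N^2 v_3 ≠ 0; then v_{j-1} := N · v_j for j = 3, …, 2.

Pick v_3 = (1, 0, 0, 0)ᵀ.
Then v_2 = N · v_3 = (-1, 1, 2, 0)ᵀ.
Then v_1 = N · v_2 = (1, 0, -1, 0)ᵀ.

Sanity check: (A − (-3)·I) v_1 = (0, 0, 0, 0)ᵀ = 0. ✓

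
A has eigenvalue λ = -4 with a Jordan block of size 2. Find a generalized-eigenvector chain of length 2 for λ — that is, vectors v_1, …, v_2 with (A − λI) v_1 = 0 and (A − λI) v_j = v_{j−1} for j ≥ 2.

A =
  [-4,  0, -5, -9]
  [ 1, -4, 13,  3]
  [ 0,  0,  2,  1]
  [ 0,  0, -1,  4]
A Jordan chain for λ = -4 of length 2:
v_1 = (0, 1, 0, 0)ᵀ
v_2 = (1, 0, 0, 0)ᵀ

Let N = A − (-4)·I. We want v_2 with N^2 v_2 = 0 but N^1 v_2 ≠ 0; then v_{j-1} := N · v_j for j = 2, …, 2.

Pick v_2 = (1, 0, 0, 0)ᵀ.
Then v_1 = N · v_2 = (0, 1, 0, 0)ᵀ.

Sanity check: (A − (-4)·I) v_1 = (0, 0, 0, 0)ᵀ = 0. ✓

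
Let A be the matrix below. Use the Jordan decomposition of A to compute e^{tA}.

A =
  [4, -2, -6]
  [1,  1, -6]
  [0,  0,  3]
e^{tA} =
  [2*exp(3*t) - exp(2*t), -2*exp(3*t) + 2*exp(2*t), -6*exp(3*t) + 6*exp(2*t)]
  [exp(3*t) - exp(2*t), -exp(3*t) + 2*exp(2*t), -6*exp(3*t) + 6*exp(2*t)]
  [0, 0, exp(3*t)]

Strategy: write A = P · J · P⁻¹ where J is a Jordan canonical form, so e^{tA} = P · e^{tJ} · P⁻¹, and e^{tJ} can be computed block-by-block.

A has Jordan form
J =
  [2, 0, 0]
  [0, 3, 0]
  [0, 0, 3]
(up to reordering of blocks).

Per-block formulas:
  For a 1×1 block at λ = 2: exp(t · [2]) = [e^(2t)].
  For a 1×1 block at λ = 3: exp(t · [3]) = [e^(3t)].

After assembling e^{tJ} and conjugating by P, we get:

e^{tA} =
  [2*exp(3*t) - exp(2*t), -2*exp(3*t) + 2*exp(2*t), -6*exp(3*t) + 6*exp(2*t)]
  [exp(3*t) - exp(2*t), -exp(3*t) + 2*exp(2*t), -6*exp(3*t) + 6*exp(2*t)]
  [0, 0, exp(3*t)]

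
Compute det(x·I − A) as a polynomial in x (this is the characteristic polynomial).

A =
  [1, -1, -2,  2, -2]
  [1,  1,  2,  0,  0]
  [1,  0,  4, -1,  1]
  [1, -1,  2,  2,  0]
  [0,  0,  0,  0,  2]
x^5 - 10*x^4 + 40*x^3 - 80*x^2 + 80*x - 32

Expanding det(x·I − A) (e.g. by cofactor expansion or by noting that A is similar to its Jordan form J, which has the same characteristic polynomial as A) gives
  χ_A(x) = x^5 - 10*x^4 + 40*x^3 - 80*x^2 + 80*x - 32
which factors as (x - 2)^5. The eigenvalues (with algebraic multiplicities) are λ = 2 with multiplicity 5.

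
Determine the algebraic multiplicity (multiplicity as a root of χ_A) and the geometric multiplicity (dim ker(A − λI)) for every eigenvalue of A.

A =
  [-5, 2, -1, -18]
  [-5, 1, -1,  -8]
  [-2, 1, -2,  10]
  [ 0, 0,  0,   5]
λ = -2: alg = 3, geom = 1; λ = 5: alg = 1, geom = 1

Step 1 — factor the characteristic polynomial to read off the algebraic multiplicities:
  χ_A(x) = (x - 5)*(x + 2)^3

Step 2 — compute geometric multiplicities via the rank-nullity identity g(λ) = n − rank(A − λI):
  rank(A − (-2)·I) = 3, so dim ker(A − (-2)·I) = n − 3 = 1
  rank(A − (5)·I) = 3, so dim ker(A − (5)·I) = n − 3 = 1

Summary:
  λ = -2: algebraic multiplicity = 3, geometric multiplicity = 1
  λ = 5: algebraic multiplicity = 1, geometric multiplicity = 1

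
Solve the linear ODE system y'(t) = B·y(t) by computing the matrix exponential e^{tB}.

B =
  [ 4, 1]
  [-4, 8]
e^{tB} =
  [-2*t*exp(6*t) + exp(6*t), t*exp(6*t)]
  [-4*t*exp(6*t), 2*t*exp(6*t) + exp(6*t)]

Strategy: write B = P · J · P⁻¹ where J is a Jordan canonical form, so e^{tB} = P · e^{tJ} · P⁻¹, and e^{tJ} can be computed block-by-block.

B has Jordan form
J =
  [6, 1]
  [0, 6]
(up to reordering of blocks).

Per-block formulas:
  For a 2×2 Jordan block J_2(6): exp(t · J_2(6)) = e^(6t)·(I + t·N), where N is the 2×2 nilpotent shift.

After assembling e^{tJ} and conjugating by P, we get:

e^{tB} =
  [-2*t*exp(6*t) + exp(6*t), t*exp(6*t)]
  [-4*t*exp(6*t), 2*t*exp(6*t) + exp(6*t)]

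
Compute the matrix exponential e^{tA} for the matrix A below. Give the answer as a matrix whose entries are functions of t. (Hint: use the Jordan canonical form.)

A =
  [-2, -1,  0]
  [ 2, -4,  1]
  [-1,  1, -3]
e^{tA} =
  [-t^2*exp(-3*t)/2 + t*exp(-3*t) + exp(-3*t), -t*exp(-3*t), -t^2*exp(-3*t)/2]
  [-t^2*exp(-3*t)/2 + 2*t*exp(-3*t), -t*exp(-3*t) + exp(-3*t), -t^2*exp(-3*t)/2 + t*exp(-3*t)]
  [t^2*exp(-3*t)/2 - t*exp(-3*t), t*exp(-3*t), t^2*exp(-3*t)/2 + exp(-3*t)]

Strategy: write A = P · J · P⁻¹ where J is a Jordan canonical form, so e^{tA} = P · e^{tJ} · P⁻¹, and e^{tJ} can be computed block-by-block.

A has Jordan form
J =
  [-3,  1,  0]
  [ 0, -3,  1]
  [ 0,  0, -3]
(up to reordering of blocks).

Per-block formulas:
  For a 3×3 Jordan block J_3(-3): exp(t · J_3(-3)) = e^(-3t)·(I + t·N + (t^2/2)·N^2), where N is the 3×3 nilpotent shift.

After assembling e^{tJ} and conjugating by P, we get:

e^{tA} =
  [-t^2*exp(-3*t)/2 + t*exp(-3*t) + exp(-3*t), -t*exp(-3*t), -t^2*exp(-3*t)/2]
  [-t^2*exp(-3*t)/2 + 2*t*exp(-3*t), -t*exp(-3*t) + exp(-3*t), -t^2*exp(-3*t)/2 + t*exp(-3*t)]
  [t^2*exp(-3*t)/2 - t*exp(-3*t), t*exp(-3*t), t^2*exp(-3*t)/2 + exp(-3*t)]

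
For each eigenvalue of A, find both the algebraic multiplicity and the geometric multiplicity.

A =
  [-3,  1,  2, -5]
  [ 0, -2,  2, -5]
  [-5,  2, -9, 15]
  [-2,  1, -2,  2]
λ = -3: alg = 4, geom = 2

Step 1 — factor the characteristic polynomial to read off the algebraic multiplicities:
  χ_A(x) = (x + 3)^4

Step 2 — compute geometric multiplicities via the rank-nullity identity g(λ) = n − rank(A − λI):
  rank(A − (-3)·I) = 2, so dim ker(A − (-3)·I) = n − 2 = 2

Summary:
  λ = -3: algebraic multiplicity = 4, geometric multiplicity = 2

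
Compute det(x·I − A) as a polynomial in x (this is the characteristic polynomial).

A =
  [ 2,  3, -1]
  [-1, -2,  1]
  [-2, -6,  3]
x^3 - 3*x^2 + 3*x - 1

Expanding det(x·I − A) (e.g. by cofactor expansion or by noting that A is similar to its Jordan form J, which has the same characteristic polynomial as A) gives
  χ_A(x) = x^3 - 3*x^2 + 3*x - 1
which factors as (x - 1)^3. The eigenvalues (with algebraic multiplicities) are λ = 1 with multiplicity 3.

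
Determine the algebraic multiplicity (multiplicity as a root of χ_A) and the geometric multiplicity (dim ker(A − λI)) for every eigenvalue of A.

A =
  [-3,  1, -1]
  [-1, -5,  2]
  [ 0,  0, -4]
λ = -4: alg = 3, geom = 1

Step 1 — factor the characteristic polynomial to read off the algebraic multiplicities:
  χ_A(x) = (x + 4)^3

Step 2 — compute geometric multiplicities via the rank-nullity identity g(λ) = n − rank(A − λI):
  rank(A − (-4)·I) = 2, so dim ker(A − (-4)·I) = n − 2 = 1

Summary:
  λ = -4: algebraic multiplicity = 3, geometric multiplicity = 1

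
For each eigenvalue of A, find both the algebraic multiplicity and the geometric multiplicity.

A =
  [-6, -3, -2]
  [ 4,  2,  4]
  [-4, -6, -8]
λ = -4: alg = 3, geom = 2

Step 1 — factor the characteristic polynomial to read off the algebraic multiplicities:
  χ_A(x) = (x + 4)^3

Step 2 — compute geometric multiplicities via the rank-nullity identity g(λ) = n − rank(A − λI):
  rank(A − (-4)·I) = 1, so dim ker(A − (-4)·I) = n − 1 = 2

Summary:
  λ = -4: algebraic multiplicity = 3, geometric multiplicity = 2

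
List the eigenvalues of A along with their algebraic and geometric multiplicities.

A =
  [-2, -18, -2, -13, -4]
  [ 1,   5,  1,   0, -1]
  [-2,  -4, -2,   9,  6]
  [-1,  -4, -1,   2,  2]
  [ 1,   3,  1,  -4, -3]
λ = 0: alg = 5, geom = 2

Step 1 — factor the characteristic polynomial to read off the algebraic multiplicities:
  χ_A(x) = x^5

Step 2 — compute geometric multiplicities via the rank-nullity identity g(λ) = n − rank(A − λI):
  rank(A − (0)·I) = 3, so dim ker(A − (0)·I) = n − 3 = 2

Summary:
  λ = 0: algebraic multiplicity = 5, geometric multiplicity = 2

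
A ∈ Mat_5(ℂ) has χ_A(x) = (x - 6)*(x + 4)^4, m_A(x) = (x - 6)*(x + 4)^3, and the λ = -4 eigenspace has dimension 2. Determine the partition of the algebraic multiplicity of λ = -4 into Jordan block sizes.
Block sizes for λ = -4: [3, 1]

Step 1 — from the characteristic polynomial, algebraic multiplicity of λ = -4 is 4. From dim ker(A − (-4)·I) = 2, there are exactly 2 Jordan blocks for λ = -4.
Step 2 — from the minimal polynomial, the factor (x + 4)^3 tells us the largest block for λ = -4 has size 3.
Step 3 — with total size 4, 2 blocks, and largest block 3, the block sizes (in nonincreasing order) are [3, 1].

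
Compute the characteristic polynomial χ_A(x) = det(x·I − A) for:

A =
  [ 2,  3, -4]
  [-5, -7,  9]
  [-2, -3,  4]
x^3 + x^2

Expanding det(x·I − A) (e.g. by cofactor expansion or by noting that A is similar to its Jordan form J, which has the same characteristic polynomial as A) gives
  χ_A(x) = x^3 + x^2
which factors as x^2*(x + 1). The eigenvalues (with algebraic multiplicities) are λ = -1 with multiplicity 1, λ = 0 with multiplicity 2.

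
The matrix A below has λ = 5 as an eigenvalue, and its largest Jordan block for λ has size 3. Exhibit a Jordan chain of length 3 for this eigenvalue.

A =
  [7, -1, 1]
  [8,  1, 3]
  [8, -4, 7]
A Jordan chain for λ = 5 of length 3:
v_1 = (4, 8, 0)ᵀ
v_2 = (2, 8, 8)ᵀ
v_3 = (1, 0, 0)ᵀ

Let N = A − (5)·I. We want v_3 with N^3 v_3 = 0 but N^2 v_3 ≠ 0; then v_{j-1} := N · v_j for j = 3, …, 2.

Pick v_3 = (1, 0, 0)ᵀ.
Then v_2 = N · v_3 = (2, 8, 8)ᵀ.
Then v_1 = N · v_2 = (4, 8, 0)ᵀ.

Sanity check: (A − (5)·I) v_1 = (0, 0, 0)ᵀ = 0. ✓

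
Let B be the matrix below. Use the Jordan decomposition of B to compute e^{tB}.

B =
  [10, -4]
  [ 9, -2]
e^{tB} =
  [6*t*exp(4*t) + exp(4*t), -4*t*exp(4*t)]
  [9*t*exp(4*t), -6*t*exp(4*t) + exp(4*t)]

Strategy: write B = P · J · P⁻¹ where J is a Jordan canonical form, so e^{tB} = P · e^{tJ} · P⁻¹, and e^{tJ} can be computed block-by-block.

B has Jordan form
J =
  [4, 1]
  [0, 4]
(up to reordering of blocks).

Per-block formulas:
  For a 2×2 Jordan block J_2(4): exp(t · J_2(4)) = e^(4t)·(I + t·N), where N is the 2×2 nilpotent shift.

After assembling e^{tJ} and conjugating by P, we get:

e^{tB} =
  [6*t*exp(4*t) + exp(4*t), -4*t*exp(4*t)]
  [9*t*exp(4*t), -6*t*exp(4*t) + exp(4*t)]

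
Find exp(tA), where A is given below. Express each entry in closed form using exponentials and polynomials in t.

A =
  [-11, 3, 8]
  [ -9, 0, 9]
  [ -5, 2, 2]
e^{tA} =
  [-3*t^2*exp(-3*t)/2 - 8*t*exp(-3*t) + exp(-3*t), t^2*exp(-3*t)/2 + 3*t*exp(-3*t), 3*t^2*exp(-3*t)/2 + 8*t*exp(-3*t)]
  [-9*t*exp(-3*t), 3*t*exp(-3*t) + exp(-3*t), 9*t*exp(-3*t)]
  [-3*t^2*exp(-3*t)/2 - 5*t*exp(-3*t), t^2*exp(-3*t)/2 + 2*t*exp(-3*t), 3*t^2*exp(-3*t)/2 + 5*t*exp(-3*t) + exp(-3*t)]

Strategy: write A = P · J · P⁻¹ where J is a Jordan canonical form, so e^{tA} = P · e^{tJ} · P⁻¹, and e^{tJ} can be computed block-by-block.

A has Jordan form
J =
  [-3,  1,  0]
  [ 0, -3,  1]
  [ 0,  0, -3]
(up to reordering of blocks).

Per-block formulas:
  For a 3×3 Jordan block J_3(-3): exp(t · J_3(-3)) = e^(-3t)·(I + t·N + (t^2/2)·N^2), where N is the 3×3 nilpotent shift.

After assembling e^{tJ} and conjugating by P, we get:

e^{tA} =
  [-3*t^2*exp(-3*t)/2 - 8*t*exp(-3*t) + exp(-3*t), t^2*exp(-3*t)/2 + 3*t*exp(-3*t), 3*t^2*exp(-3*t)/2 + 8*t*exp(-3*t)]
  [-9*t*exp(-3*t), 3*t*exp(-3*t) + exp(-3*t), 9*t*exp(-3*t)]
  [-3*t^2*exp(-3*t)/2 - 5*t*exp(-3*t), t^2*exp(-3*t)/2 + 2*t*exp(-3*t), 3*t^2*exp(-3*t)/2 + 5*t*exp(-3*t) + exp(-3*t)]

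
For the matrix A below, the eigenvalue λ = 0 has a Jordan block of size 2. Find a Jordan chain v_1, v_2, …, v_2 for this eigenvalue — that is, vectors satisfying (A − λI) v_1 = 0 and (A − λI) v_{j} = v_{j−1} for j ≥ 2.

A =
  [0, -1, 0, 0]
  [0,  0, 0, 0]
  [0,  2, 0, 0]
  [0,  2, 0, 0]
A Jordan chain for λ = 0 of length 2:
v_1 = (-1, 0, 2, 2)ᵀ
v_2 = (0, 1, 0, 0)ᵀ

Let N = A − (0)·I. We want v_2 with N^2 v_2 = 0 but N^1 v_2 ≠ 0; then v_{j-1} := N · v_j for j = 2, …, 2.

Pick v_2 = (0, 1, 0, 0)ᵀ.
Then v_1 = N · v_2 = (-1, 0, 2, 2)ᵀ.

Sanity check: (A − (0)·I) v_1 = (0, 0, 0, 0)ᵀ = 0. ✓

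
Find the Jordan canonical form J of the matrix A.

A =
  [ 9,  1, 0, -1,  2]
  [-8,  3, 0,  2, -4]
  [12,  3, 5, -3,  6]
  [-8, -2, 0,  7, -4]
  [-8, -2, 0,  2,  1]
J_2(5) ⊕ J_1(5) ⊕ J_1(5) ⊕ J_1(5)

The characteristic polynomial is
  det(x·I − A) = x^5 - 25*x^4 + 250*x^3 - 1250*x^2 + 3125*x - 3125 = (x - 5)^5

Eigenvalues and multiplicities (the geometric multiplicity of λ is n − rank(A − λI), which equals the number of Jordan blocks for λ):
  λ = 5: algebraic multiplicity = 5, geometric multiplicity = 4

Determining the block sizes for each eigenvalue:
  λ = 5: 4 blocks summing to 5 forces exactly one block of size 2 and the rest size 1 → block sizes [2, 1, 1, 1]

Assembling the blocks gives a Jordan form
J =
  [5, 1, 0, 0, 0]
  [0, 5, 0, 0, 0]
  [0, 0, 5, 0, 0]
  [0, 0, 0, 5, 0]
  [0, 0, 0, 0, 5]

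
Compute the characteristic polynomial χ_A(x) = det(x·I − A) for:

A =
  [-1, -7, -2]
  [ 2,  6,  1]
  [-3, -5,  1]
x^3 - 6*x^2 + 12*x - 8

Expanding det(x·I − A) (e.g. by cofactor expansion or by noting that A is similar to its Jordan form J, which has the same characteristic polynomial as A) gives
  χ_A(x) = x^3 - 6*x^2 + 12*x - 8
which factors as (x - 2)^3. The eigenvalues (with algebraic multiplicities) are λ = 2 with multiplicity 3.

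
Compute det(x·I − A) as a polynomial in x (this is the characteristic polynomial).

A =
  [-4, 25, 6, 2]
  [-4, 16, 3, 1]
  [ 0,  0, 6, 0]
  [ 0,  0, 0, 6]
x^4 - 24*x^3 + 216*x^2 - 864*x + 1296

Expanding det(x·I − A) (e.g. by cofactor expansion or by noting that A is similar to its Jordan form J, which has the same characteristic polynomial as A) gives
  χ_A(x) = x^4 - 24*x^3 + 216*x^2 - 864*x + 1296
which factors as (x - 6)^4. The eigenvalues (with algebraic multiplicities) are λ = 6 with multiplicity 4.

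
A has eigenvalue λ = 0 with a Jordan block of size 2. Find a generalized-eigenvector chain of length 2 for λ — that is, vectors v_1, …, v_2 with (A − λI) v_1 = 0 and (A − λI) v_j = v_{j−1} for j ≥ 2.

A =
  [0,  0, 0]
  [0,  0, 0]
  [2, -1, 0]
A Jordan chain for λ = 0 of length 2:
v_1 = (0, 0, 2)ᵀ
v_2 = (1, 0, 0)ᵀ

Let N = A − (0)·I. We want v_2 with N^2 v_2 = 0 but N^1 v_2 ≠ 0; then v_{j-1} := N · v_j for j = 2, …, 2.

Pick v_2 = (1, 0, 0)ᵀ.
Then v_1 = N · v_2 = (0, 0, 2)ᵀ.

Sanity check: (A − (0)·I) v_1 = (0, 0, 0)ᵀ = 0. ✓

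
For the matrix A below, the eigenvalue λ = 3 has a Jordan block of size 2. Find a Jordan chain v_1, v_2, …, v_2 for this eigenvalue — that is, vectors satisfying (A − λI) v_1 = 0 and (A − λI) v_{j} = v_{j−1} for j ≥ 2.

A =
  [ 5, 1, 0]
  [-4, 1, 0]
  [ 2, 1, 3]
A Jordan chain for λ = 3 of length 2:
v_1 = (2, -4, 2)ᵀ
v_2 = (1, 0, 0)ᵀ

Let N = A − (3)·I. We want v_2 with N^2 v_2 = 0 but N^1 v_2 ≠ 0; then v_{j-1} := N · v_j for j = 2, …, 2.

Pick v_2 = (1, 0, 0)ᵀ.
Then v_1 = N · v_2 = (2, -4, 2)ᵀ.

Sanity check: (A − (3)·I) v_1 = (0, 0, 0)ᵀ = 0. ✓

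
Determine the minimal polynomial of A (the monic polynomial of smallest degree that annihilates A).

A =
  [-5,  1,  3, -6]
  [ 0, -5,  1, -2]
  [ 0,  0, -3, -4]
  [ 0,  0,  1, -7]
x^3 + 15*x^2 + 75*x + 125

The characteristic polynomial is χ_A(x) = (x + 5)^4, so the eigenvalues are known. The minimal polynomial is
  m_A(x) = Π_λ (x − λ)^{k_λ}
where k_λ is the size of the *largest* Jordan block for λ (equivalently, the smallest k with (A − λI)^k v = 0 for every generalised eigenvector v of λ).

  λ = -5: largest Jordan block has size 3, contributing (x + 5)^3

So m_A(x) = (x + 5)^3 = x^3 + 15*x^2 + 75*x + 125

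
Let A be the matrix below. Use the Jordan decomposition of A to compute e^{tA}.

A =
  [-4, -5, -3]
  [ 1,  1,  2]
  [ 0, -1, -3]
e^{tA} =
  [-t^2*exp(-2*t)/2 - 2*t*exp(-2*t) + exp(-2*t), -t^2*exp(-2*t) - 5*t*exp(-2*t), -t^2*exp(-2*t)/2 - 3*t*exp(-2*t)]
  [t^2*exp(-2*t)/2 + t*exp(-2*t), t^2*exp(-2*t) + 3*t*exp(-2*t) + exp(-2*t), t^2*exp(-2*t)/2 + 2*t*exp(-2*t)]
  [-t^2*exp(-2*t)/2, -t^2*exp(-2*t) - t*exp(-2*t), -t^2*exp(-2*t)/2 - t*exp(-2*t) + exp(-2*t)]

Strategy: write A = P · J · P⁻¹ where J is a Jordan canonical form, so e^{tA} = P · e^{tJ} · P⁻¹, and e^{tJ} can be computed block-by-block.

A has Jordan form
J =
  [-2,  1,  0]
  [ 0, -2,  1]
  [ 0,  0, -2]
(up to reordering of blocks).

Per-block formulas:
  For a 3×3 Jordan block J_3(-2): exp(t · J_3(-2)) = e^(-2t)·(I + t·N + (t^2/2)·N^2), where N is the 3×3 nilpotent shift.

After assembling e^{tJ} and conjugating by P, we get:

e^{tA} =
  [-t^2*exp(-2*t)/2 - 2*t*exp(-2*t) + exp(-2*t), -t^2*exp(-2*t) - 5*t*exp(-2*t), -t^2*exp(-2*t)/2 - 3*t*exp(-2*t)]
  [t^2*exp(-2*t)/2 + t*exp(-2*t), t^2*exp(-2*t) + 3*t*exp(-2*t) + exp(-2*t), t^2*exp(-2*t)/2 + 2*t*exp(-2*t)]
  [-t^2*exp(-2*t)/2, -t^2*exp(-2*t) - t*exp(-2*t), -t^2*exp(-2*t)/2 - t*exp(-2*t) + exp(-2*t)]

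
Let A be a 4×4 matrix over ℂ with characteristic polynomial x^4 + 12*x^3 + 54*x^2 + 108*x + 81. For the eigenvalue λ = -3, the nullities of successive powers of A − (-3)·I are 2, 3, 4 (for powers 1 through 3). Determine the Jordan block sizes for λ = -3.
Block sizes for λ = -3: [3, 1]

From the dimensions of kernels of powers, the number of Jordan blocks of size at least j is d_j − d_{j−1} where d_j = dim ker(N^j) (with d_0 = 0). Computing the differences gives [2, 1, 1].
The number of blocks of size exactly k is (#blocks of size ≥ k) − (#blocks of size ≥ k + 1), so the partition is: 1 block(s) of size 1, 1 block(s) of size 3.
In nonincreasing order the block sizes are [3, 1].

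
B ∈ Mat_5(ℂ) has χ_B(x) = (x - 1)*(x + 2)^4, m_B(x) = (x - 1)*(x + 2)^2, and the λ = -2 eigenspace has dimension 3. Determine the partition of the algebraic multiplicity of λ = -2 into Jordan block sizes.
Block sizes for λ = -2: [2, 1, 1]

Step 1 — from the characteristic polynomial, algebraic multiplicity of λ = -2 is 4. From dim ker(B − (-2)·I) = 3, there are exactly 3 Jordan blocks for λ = -2.
Step 2 — from the minimal polynomial, the factor (x + 2)^2 tells us the largest block for λ = -2 has size 2.
Step 3 — with total size 4, 3 blocks, and largest block 2, the block sizes (in nonincreasing order) are [2, 1, 1].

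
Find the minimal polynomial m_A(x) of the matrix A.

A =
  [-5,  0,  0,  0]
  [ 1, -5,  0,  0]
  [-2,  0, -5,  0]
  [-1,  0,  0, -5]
x^2 + 10*x + 25

The characteristic polynomial is χ_A(x) = (x + 5)^4, so the eigenvalues are known. The minimal polynomial is
  m_A(x) = Π_λ (x − λ)^{k_λ}
where k_λ is the size of the *largest* Jordan block for λ (equivalently, the smallest k with (A − λI)^k v = 0 for every generalised eigenvector v of λ).

  λ = -5: largest Jordan block has size 2, contributing (x + 5)^2

So m_A(x) = (x + 5)^2 = x^2 + 10*x + 25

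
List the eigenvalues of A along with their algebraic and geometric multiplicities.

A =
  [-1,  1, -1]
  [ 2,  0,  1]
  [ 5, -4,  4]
λ = 1: alg = 3, geom = 1

Step 1 — factor the characteristic polynomial to read off the algebraic multiplicities:
  χ_A(x) = (x - 1)^3

Step 2 — compute geometric multiplicities via the rank-nullity identity g(λ) = n − rank(A − λI):
  rank(A − (1)·I) = 2, so dim ker(A − (1)·I) = n − 2 = 1

Summary:
  λ = 1: algebraic multiplicity = 3, geometric multiplicity = 1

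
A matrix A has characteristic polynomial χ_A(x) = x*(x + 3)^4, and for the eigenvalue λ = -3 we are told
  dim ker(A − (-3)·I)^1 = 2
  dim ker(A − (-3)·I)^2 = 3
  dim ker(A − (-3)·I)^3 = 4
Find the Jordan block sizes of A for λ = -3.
Block sizes for λ = -3: [3, 1]

From the dimensions of kernels of powers, the number of Jordan blocks of size at least j is d_j − d_{j−1} where d_j = dim ker(N^j) (with d_0 = 0). Computing the differences gives [2, 1, 1].
The number of blocks of size exactly k is (#blocks of size ≥ k) − (#blocks of size ≥ k + 1), so the partition is: 1 block(s) of size 1, 1 block(s) of size 3.
In nonincreasing order the block sizes are [3, 1].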